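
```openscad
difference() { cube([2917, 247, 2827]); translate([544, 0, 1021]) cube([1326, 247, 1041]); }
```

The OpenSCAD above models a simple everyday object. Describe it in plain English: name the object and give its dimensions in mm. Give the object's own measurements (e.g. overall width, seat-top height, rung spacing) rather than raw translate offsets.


A wall 2917 mm long (x), 247 mm thick (y), 2827 mm tall, with a rectangular window opening cut through it. The opening is 1326 mm wide and 1041 mm tall; its sill is at z = 1021 mm and its near (−x) edge is 544 mm from the wall's −x end. The opening passes through the full wall thickness.


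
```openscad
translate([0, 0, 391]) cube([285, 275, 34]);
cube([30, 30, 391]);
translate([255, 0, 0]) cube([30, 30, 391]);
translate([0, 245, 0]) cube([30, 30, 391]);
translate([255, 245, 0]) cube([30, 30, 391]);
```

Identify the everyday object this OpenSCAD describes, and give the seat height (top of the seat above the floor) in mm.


A stool. The seat height is 425 mm.

A 285×275×34 slab at z = 391 on four corner posts — a stool. The seat top is 391 + 34 = 425 mm.


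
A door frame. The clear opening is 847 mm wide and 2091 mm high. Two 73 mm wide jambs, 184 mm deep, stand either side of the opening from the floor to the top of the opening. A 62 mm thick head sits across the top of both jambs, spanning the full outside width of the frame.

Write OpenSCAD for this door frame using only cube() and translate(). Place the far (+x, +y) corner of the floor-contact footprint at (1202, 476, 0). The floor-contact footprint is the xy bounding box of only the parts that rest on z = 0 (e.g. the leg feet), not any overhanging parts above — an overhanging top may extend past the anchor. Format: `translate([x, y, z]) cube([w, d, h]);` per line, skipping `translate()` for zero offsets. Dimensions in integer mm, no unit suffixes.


translate([209, 292, 0]) cube([73, 184, 2091]);
translate([1129, 292, 0]) cube([73, 184, 2091]);
translate([209, 292, 2091]) cube([993, 184, 62]);


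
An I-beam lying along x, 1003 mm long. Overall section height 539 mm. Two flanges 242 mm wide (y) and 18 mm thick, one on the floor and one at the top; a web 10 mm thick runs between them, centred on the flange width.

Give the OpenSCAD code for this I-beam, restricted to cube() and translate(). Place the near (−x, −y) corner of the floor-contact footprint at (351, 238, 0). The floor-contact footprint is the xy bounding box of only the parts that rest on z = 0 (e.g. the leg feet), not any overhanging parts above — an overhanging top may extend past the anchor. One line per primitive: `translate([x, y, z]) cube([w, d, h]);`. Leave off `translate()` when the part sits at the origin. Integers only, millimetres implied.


translate([351, 238, 0]) cube([1003, 242, 18]);
translate([351, 354, 18]) cube([1003, 10, 503]);
translate([351, 238, 521]) cube([1003, 242, 18]);


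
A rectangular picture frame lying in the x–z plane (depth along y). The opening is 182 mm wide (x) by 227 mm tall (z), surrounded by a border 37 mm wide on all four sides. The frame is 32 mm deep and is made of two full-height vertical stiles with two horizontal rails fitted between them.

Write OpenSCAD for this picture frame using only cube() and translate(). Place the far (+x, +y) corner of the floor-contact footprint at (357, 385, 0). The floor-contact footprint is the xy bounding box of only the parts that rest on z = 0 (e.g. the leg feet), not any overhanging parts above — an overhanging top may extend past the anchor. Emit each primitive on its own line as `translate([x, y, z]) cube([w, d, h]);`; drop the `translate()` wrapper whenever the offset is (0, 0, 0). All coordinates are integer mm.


translate([101, 353, 0]) cube([37, 32, 301]);
translate([320, 353, 0]) cube([37, 32, 301]);
translate([138, 353, 0]) cube([182, 32, 37]);
translate([138, 353, 264]) cube([182, 32, 37]);


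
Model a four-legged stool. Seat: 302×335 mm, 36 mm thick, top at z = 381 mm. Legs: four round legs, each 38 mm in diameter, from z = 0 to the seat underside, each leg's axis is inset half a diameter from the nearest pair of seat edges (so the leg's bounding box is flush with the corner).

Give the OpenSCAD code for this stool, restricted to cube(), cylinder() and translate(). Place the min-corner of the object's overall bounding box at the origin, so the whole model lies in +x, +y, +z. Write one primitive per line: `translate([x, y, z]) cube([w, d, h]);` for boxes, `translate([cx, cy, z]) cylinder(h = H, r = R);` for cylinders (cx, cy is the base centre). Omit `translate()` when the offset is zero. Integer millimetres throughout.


translate([0, 0, 345]) cube([302, 335, 36]);
translate([19, 19, 0]) cylinder(h = 345, r = 19);
translate([283, 19, 0]) cylinder(h = 345, r = 19);
translate([19, 316, 0]) cylinder(h = 345, r = 19);
translate([283, 316, 0]) cylinder(h = 345, r = 19);


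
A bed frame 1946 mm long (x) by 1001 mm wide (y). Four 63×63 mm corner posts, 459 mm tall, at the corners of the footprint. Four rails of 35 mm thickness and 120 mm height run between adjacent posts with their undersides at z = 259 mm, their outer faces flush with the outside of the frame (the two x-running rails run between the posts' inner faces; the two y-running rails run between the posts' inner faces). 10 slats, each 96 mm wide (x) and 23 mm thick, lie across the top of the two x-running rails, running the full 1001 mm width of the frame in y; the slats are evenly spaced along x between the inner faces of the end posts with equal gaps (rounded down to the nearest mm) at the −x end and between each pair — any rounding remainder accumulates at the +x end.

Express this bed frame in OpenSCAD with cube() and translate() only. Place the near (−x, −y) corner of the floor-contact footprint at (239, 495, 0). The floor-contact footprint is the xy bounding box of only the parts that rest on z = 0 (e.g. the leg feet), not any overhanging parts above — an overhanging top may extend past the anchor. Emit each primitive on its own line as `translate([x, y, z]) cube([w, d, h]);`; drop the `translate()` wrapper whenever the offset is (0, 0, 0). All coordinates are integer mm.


// slat z = rail_z + rail_h = 259 + 120 = 379
// slat gap = ⌊(1820 − 10·96) / 11⌋ = 78
translate([239, 495, 0]) cube([63, 63, 459]);
translate([239, 1433, 0]) cube([63, 63, 459]);
translate([2122, 495, 0]) cube([63, 63, 459]);
translate([2122, 1433, 0]) cube([63, 63, 459]);
translate([302, 495, 259]) cube([1820, 35, 120]);
translate([302, 1461, 259]) cube([1820, 35, 120]);
translate([239, 558, 259]) cube([35, 875, 120]);
translate([2150, 558, 259]) cube([35, 875, 120]);
translate([380, 495, 379]) cube([96, 1001, 23]);
translate([554, 495, 379]) cube([96, 1001, 23]);
translate([728, 495, 379]) cube([96, 1001, 23]);
translate([902, 495, 379]) cube([96, 1001, 23]);
translate([1076, 495, 379]) cube([96, 1001, 23]);
translate([1250, 495, 379]) cube([96, 1001, 23]);
translate([1424, 495, 379]) cube([96, 1001, 23]);
translate([1598, 495, 379]) cube([96, 1001, 23]);
translate([1772, 495, 379]) cube([96, 1001, 23]);
translate([1946, 495, 379]) cube([96, 1001, 23]);


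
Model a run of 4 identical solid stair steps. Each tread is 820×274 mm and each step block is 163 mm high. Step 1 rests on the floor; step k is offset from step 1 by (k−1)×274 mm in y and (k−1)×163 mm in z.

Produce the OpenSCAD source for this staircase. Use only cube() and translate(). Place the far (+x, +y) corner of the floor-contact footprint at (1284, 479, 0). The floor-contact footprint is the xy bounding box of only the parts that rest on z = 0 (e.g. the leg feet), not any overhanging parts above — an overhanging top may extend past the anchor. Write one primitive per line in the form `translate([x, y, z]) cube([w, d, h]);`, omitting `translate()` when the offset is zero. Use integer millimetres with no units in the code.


translate([464, 205, 0]) cube([820, 274, 163]);
translate([464, 479, 163]) cube([820, 274, 163]);
translate([464, 753, 326]) cube([820, 274, 163]);
translate([464, 1027, 489]) cube([820, 274, 163]);


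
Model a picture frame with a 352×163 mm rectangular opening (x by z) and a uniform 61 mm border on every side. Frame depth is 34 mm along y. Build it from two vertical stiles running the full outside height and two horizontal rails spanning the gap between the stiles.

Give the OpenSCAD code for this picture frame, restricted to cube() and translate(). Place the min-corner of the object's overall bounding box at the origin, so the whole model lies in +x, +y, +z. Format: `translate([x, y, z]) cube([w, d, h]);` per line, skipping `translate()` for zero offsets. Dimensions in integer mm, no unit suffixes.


cube([61, 34, 285]);
translate([413, 0, 0]) cube([61, 34, 285]);
translate([61, 0, 0]) cube([352, 34, 61]);
translate([61, 0, 224]) cube([352, 34, 61]);


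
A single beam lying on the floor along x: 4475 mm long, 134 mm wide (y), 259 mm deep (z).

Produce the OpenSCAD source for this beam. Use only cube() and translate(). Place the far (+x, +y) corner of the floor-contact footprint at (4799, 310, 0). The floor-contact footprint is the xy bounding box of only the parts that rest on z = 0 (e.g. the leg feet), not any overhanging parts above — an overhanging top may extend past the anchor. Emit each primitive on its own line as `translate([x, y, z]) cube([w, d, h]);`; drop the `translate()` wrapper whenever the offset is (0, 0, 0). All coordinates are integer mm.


translate([324, 176, 0]) cube([4475, 134, 259]);


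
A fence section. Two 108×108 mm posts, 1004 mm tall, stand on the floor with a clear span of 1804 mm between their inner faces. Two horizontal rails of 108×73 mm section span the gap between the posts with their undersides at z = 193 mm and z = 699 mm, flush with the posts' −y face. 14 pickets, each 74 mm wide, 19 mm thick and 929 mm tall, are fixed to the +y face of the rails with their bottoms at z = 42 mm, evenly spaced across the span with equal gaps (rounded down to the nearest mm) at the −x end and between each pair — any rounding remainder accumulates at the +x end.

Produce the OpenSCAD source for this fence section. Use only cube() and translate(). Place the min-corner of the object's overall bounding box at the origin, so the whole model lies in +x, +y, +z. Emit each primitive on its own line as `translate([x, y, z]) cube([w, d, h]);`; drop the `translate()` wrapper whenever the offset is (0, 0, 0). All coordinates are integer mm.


cube([108, 108, 1004]);
translate([1912, 0, 0]) cube([108, 108, 1004]);
translate([108, 0, 193]) cube([1804, 108, 73]);
translate([108, 0, 699]) cube([1804, 108, 73]);
translate([159, 108, 42]) cube([74, 19, 929]);
translate([284, 108, 42]) cube([74, 19, 929]);
translate([409, 108, 42]) cube([74, 19, 929]);
translate([534, 108, 42]) cube([74, 19, 929]);
translate([659, 108, 42]) cube([74, 19, 929]);
translate([784, 108, 42]) cube([74, 19, 929]);
translate([909, 108, 42]) cube([74, 19, 929]);
translate([1034, 108, 42]) cube([74, 19, 929]);
translate([1159, 108, 42]) cube([74, 19, 929]);
translate([1284, 108, 42]) cube([74, 19, 929]);
translate([1409, 108, 42]) cube([74, 19, 929]);
translate([1534, 108, 42]) cube([74, 19, 929]);
translate([1659, 108, 42]) cube([74, 19, 929]);
translate([1784, 108, 42]) cube([74, 19, 929]);


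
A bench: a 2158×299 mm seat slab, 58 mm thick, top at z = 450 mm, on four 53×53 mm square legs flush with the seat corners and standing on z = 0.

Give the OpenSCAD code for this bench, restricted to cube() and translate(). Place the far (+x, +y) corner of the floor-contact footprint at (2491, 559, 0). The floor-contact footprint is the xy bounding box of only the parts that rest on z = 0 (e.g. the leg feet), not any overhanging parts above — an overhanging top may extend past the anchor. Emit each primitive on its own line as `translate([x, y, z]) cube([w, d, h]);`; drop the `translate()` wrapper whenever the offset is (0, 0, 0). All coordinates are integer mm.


// leg_h = 450 − 58 = 392
translate([333, 260, 392]) cube([2158, 299, 58]);
translate([333, 260, 0]) cube([53, 53, 392]);
translate([333, 506, 0]) cube([53, 53, 392]);
translate([2438, 260, 0]) cube([53, 53, 392]);
translate([2438, 506, 0]) cube([53, 53, 392]);


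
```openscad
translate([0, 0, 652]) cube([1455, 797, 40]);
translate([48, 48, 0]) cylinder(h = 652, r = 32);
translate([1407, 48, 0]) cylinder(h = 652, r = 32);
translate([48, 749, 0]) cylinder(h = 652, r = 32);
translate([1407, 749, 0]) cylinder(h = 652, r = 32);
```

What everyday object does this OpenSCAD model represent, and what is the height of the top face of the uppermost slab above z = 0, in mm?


A table. The table height is 692 mm.

A 1455×797×40 slab sits at z = 652 on four Ø64 mm round legs — a table. The top surface is at 652 + 40 = 692 mm.


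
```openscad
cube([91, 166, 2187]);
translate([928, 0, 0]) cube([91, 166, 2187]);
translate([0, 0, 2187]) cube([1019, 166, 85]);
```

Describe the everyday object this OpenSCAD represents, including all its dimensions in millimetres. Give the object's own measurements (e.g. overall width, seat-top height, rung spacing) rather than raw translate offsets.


A door frame. The clear opening is 837 mm wide and 2187 mm high. Two 91 mm wide jambs, 166 mm deep, stand either side of the opening from the floor to the top of the opening. A 85 mm thick head sits across the top of both jambs, spanning the full outside width of the frame.


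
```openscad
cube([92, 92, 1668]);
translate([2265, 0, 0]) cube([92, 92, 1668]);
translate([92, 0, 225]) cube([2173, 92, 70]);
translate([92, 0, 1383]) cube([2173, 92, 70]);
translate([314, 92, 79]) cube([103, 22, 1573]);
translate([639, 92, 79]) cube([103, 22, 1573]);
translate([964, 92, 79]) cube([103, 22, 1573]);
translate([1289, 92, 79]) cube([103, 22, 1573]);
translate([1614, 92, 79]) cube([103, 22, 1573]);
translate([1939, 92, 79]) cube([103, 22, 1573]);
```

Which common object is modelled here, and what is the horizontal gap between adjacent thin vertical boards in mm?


A fence section. The picket gap is 222 mm.

Two posts, two rails, 6 pickets — a fence section. Span 2173 mm holds 6 pickets of 103 mm with 7 equal gaps: ⌊(2173 − 6·103) / 7⌋ = 222 mm.


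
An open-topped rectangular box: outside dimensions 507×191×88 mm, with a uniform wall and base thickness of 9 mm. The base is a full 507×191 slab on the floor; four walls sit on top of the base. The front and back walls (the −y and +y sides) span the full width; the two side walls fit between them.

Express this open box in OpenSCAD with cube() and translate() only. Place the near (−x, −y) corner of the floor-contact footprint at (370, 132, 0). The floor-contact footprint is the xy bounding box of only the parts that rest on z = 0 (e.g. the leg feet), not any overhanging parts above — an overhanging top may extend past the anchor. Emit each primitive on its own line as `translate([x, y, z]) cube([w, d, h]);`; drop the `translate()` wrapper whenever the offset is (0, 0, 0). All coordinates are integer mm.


translate([370, 132, 0]) cube([507, 191, 9]);
translate([370, 132, 9]) cube([507, 9, 79]);
translate([370, 314, 9]) cube([507, 9, 79]);
translate([370, 141, 9]) cube([9, 173, 79]);
translate([868, 141, 9]) cube([9, 173, 79]);


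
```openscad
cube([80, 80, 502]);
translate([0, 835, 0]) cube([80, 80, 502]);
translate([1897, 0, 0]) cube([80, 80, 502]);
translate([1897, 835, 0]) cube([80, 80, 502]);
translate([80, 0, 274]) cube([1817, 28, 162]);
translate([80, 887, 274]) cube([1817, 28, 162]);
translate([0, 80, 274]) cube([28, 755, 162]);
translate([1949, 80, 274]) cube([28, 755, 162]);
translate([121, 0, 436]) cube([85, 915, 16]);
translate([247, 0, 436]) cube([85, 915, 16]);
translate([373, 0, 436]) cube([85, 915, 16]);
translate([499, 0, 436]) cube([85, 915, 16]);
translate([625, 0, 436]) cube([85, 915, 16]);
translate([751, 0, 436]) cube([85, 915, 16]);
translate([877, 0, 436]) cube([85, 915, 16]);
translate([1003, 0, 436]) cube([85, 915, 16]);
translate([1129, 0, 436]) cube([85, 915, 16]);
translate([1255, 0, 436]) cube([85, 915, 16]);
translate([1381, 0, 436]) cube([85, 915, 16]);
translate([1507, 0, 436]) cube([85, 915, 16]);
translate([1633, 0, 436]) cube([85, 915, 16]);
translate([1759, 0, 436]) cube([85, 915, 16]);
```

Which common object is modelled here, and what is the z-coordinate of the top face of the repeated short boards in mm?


A bed frame. The slat-top height is 452 mm.

Four posts, four rails, and a row of slats — a bed frame. Slats sit on the rails at z = 274 + 162 = 436; with slat thickness 16, the top is 452 mm.


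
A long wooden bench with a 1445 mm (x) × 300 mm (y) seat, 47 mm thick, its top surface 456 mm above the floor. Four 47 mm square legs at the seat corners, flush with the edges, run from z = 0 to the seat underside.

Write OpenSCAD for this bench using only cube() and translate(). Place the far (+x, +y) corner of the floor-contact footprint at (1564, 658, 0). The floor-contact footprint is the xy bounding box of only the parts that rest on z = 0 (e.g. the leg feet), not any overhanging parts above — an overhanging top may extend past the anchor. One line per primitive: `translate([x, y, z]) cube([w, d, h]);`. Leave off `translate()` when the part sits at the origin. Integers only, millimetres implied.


// leg_h = 456 − 47 = 409
translate([119, 358, 409]) cube([1445, 300, 47]);
translate([119, 358, 0]) cube([47, 47, 409]);
translate([119, 611, 0]) cube([47, 47, 409]);
translate([1517, 358, 0]) cube([47, 47, 409]);
translate([1517, 611, 0]) cube([47, 47, 409]);


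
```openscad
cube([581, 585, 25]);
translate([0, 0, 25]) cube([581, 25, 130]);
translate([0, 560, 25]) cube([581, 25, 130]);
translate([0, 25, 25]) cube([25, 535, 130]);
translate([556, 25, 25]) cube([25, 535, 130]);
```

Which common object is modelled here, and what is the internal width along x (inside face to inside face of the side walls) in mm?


An open box. The internal width is 531 mm.

A 581×585 base slab with four walls standing on it — an open box. The base is 581 mm wide and the walls are 25 mm thick, so the internal width is 581 − 2 × 25 = 531 mm.


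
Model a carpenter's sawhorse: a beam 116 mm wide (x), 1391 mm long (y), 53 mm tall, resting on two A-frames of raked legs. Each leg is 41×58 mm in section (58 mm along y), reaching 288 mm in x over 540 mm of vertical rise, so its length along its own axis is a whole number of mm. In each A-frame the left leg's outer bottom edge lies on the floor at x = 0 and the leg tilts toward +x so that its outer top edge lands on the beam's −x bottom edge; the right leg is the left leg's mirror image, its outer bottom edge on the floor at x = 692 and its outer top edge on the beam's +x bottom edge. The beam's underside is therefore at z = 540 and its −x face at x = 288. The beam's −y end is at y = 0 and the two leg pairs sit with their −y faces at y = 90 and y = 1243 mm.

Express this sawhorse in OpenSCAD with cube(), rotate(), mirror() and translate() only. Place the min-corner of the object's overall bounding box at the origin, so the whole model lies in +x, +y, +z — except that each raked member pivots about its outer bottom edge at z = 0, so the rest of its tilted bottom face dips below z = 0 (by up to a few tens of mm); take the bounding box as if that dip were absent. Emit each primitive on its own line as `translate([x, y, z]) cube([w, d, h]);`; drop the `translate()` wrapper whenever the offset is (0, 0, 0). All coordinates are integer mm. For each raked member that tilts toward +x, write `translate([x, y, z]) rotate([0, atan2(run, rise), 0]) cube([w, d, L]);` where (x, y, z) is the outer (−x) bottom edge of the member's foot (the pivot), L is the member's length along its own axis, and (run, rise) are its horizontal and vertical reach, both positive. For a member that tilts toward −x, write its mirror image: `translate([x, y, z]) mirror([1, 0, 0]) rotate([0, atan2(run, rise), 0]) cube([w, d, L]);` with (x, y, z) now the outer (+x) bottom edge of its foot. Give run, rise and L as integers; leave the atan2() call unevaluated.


// leg length = √(288² + 540²) = 612
// right-leg outer foot x = 2·288 + 116 = 692
// beam min-corner = (288, 0, 540)
translate([288, 0, 540]) cube([116, 1391, 53]);
translate([0, 90, 0]) rotate([0, atan2(288, 540), 0]) cube([41, 58, 612]);
translate([692, 90, 0]) mirror([1, 0, 0]) rotate([0, atan2(288, 540), 0]) cube([41, 58, 612]);
translate([0, 1243, 0]) rotate([0, atan2(288, 540), 0]) cube([41, 58, 612]);
translate([692, 1243, 0]) mirror([1, 0, 0]) rotate([0, atan2(288, 540), 0]) cube([41, 58, 612]);


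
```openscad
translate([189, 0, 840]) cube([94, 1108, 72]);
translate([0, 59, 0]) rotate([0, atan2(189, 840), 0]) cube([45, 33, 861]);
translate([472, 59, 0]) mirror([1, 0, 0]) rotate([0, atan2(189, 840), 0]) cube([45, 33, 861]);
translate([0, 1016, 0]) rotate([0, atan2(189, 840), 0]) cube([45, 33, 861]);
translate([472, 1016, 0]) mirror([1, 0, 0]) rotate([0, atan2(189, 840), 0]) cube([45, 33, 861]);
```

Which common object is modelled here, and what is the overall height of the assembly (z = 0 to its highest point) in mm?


A sawhorse. The overall height is 912 mm.

A beam across two mirrored pairs of raked legs — a sawhorse. The beam's underside is at z = 840 (matching the legs' vertical rise in atan2(189, 840)) and the beam is 72 mm tall, so its top is at 840 + 72 = 912 mm. The raked legs top out at the beam's underside, so that is the highest point.


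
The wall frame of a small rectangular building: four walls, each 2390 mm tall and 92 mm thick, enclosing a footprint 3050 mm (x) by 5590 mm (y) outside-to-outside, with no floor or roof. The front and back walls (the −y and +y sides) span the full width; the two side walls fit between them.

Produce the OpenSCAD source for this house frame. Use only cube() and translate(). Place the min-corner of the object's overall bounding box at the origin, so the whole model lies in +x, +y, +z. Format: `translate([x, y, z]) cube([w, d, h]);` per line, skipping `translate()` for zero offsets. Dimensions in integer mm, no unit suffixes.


cube([3050, 92, 2390]);
translate([0, 5498, 0]) cube([3050, 92, 2390]);
translate([0, 92, 0]) cube([92, 5406, 2390]);
translate([2958, 92, 0]) cube([92, 5406, 2390]);


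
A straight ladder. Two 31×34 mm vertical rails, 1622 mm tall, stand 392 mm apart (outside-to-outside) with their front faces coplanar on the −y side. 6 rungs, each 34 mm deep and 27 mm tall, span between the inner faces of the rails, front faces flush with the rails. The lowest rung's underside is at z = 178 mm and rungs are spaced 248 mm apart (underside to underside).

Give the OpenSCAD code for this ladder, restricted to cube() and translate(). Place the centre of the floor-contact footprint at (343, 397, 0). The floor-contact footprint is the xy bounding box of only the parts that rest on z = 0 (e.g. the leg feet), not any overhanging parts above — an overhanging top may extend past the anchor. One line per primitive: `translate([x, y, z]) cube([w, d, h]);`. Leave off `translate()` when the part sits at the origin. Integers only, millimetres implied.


// rung span = 392 - 2*31 = 330
// rung[k] z = 178 + k*248
translate([147, 380, 0]) cube([31, 34, 1622]);
translate([508, 380, 0]) cube([31, 34, 1622]);
translate([178, 380, 178]) cube([330, 34, 27]);
translate([178, 380, 426]) cube([330, 34, 27]);
translate([178, 380, 674]) cube([330, 34, 27]);
translate([178, 380, 922]) cube([330, 34, 27]);
translate([178, 380, 1170]) cube([330, 34, 27]);
translate([178, 380, 1418]) cube([330, 34, 27]);


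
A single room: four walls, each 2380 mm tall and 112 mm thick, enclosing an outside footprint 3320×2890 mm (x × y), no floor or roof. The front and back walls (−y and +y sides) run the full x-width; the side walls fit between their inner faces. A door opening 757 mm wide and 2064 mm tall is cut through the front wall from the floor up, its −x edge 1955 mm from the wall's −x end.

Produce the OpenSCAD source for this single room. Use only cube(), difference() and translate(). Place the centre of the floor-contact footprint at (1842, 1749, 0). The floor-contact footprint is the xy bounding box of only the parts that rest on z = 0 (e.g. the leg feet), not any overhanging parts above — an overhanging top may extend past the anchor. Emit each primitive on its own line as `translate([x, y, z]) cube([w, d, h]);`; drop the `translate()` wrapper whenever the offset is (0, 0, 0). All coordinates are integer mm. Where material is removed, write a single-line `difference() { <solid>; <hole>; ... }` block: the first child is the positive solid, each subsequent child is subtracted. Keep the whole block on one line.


difference() { translate([182, 304, 0]) cube([3320, 112, 2380]); translate([2137, 304, 0]) cube([757, 112, 2064]); }
translate([182, 3082, 0]) cube([3320, 112, 2380]);
translate([182, 416, 0]) cube([112, 2666, 2380]);
translate([3390, 416, 0]) cube([112, 2666, 2380]);


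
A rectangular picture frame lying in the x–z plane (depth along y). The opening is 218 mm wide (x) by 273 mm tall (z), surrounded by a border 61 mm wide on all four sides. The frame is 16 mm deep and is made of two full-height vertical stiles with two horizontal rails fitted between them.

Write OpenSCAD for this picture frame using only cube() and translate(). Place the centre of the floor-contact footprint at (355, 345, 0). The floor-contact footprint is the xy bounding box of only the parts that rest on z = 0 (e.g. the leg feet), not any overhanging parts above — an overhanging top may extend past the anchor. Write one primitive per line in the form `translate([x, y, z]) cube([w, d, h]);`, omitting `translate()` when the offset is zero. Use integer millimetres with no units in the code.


translate([185, 337, 0]) cube([61, 16, 395]);
translate([464, 337, 0]) cube([61, 16, 395]);
translate([246, 337, 0]) cube([218, 16, 61]);
translate([246, 337, 334]) cube([218, 16, 61]);


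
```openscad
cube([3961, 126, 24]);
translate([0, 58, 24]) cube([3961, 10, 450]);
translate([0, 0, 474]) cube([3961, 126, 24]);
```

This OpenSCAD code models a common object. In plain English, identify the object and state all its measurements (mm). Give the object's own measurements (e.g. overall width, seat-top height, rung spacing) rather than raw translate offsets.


An I-beam lying along x, 3961 mm long. Overall section height 498 mm. Two flanges 126 mm wide (y) and 24 mm thick, one on the floor and one at the top; a web 10 mm thick runs between them, centred on the flange width.


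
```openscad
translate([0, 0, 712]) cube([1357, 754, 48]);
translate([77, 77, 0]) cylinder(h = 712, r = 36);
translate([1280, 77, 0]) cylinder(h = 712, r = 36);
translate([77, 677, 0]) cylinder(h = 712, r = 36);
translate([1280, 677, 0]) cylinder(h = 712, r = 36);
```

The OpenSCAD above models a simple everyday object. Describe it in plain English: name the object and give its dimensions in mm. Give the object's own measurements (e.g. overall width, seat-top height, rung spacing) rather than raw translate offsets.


A rectangular dining table. The top is 1357×754×48 mm with its upper surface at z = 760 mm. It stands on four round legs of 72 mm diameter, each leg's bounding box inset 41 mm from the nearest pair of top edges, running from the floor to the underside of the top.


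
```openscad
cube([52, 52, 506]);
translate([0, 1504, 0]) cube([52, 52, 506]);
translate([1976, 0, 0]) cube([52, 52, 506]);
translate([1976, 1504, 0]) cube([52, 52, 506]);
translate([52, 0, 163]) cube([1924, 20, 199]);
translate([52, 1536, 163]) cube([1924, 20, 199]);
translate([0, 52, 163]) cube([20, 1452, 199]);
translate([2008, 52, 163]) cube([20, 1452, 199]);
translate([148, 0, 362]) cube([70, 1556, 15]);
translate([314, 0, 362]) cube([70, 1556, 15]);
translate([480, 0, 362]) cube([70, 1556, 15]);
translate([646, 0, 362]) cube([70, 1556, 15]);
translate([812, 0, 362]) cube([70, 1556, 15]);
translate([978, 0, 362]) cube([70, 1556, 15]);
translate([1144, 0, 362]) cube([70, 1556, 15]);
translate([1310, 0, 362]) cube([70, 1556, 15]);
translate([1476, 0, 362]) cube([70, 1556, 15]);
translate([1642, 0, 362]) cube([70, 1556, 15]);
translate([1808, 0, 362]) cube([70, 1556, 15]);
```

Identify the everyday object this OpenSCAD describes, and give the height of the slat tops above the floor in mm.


A bed frame. The slat-top height is 377 mm.

Four posts, four rails, and a row of slats — a bed frame. Slats sit on the rails at z = 163 + 199 = 362; with slat thickness 15, the top is 377 mm.


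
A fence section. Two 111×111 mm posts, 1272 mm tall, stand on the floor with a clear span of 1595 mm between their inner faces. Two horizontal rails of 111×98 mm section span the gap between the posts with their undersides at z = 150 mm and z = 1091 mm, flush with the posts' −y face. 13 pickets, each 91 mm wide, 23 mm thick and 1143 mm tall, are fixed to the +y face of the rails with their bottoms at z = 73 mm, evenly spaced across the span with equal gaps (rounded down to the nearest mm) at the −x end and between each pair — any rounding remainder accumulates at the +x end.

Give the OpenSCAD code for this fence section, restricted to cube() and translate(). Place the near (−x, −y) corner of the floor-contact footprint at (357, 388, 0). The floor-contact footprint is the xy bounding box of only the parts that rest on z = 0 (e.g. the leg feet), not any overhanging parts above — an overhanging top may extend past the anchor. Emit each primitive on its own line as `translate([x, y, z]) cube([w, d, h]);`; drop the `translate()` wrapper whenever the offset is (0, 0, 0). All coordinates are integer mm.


translate([357, 388, 0]) cube([111, 111, 1272]);
translate([2063, 388, 0]) cube([111, 111, 1272]);
translate([468, 388, 150]) cube([1595, 111, 98]);
translate([468, 388, 1091]) cube([1595, 111, 98]);
translate([497, 499, 73]) cube([91, 23, 1143]);
translate([617, 499, 73]) cube([91, 23, 1143]);
translate([737, 499, 73]) cube([91, 23, 1143]);
translate([857, 499, 73]) cube([91, 23, 1143]);
translate([977, 499, 73]) cube([91, 23, 1143]);
translate([1097, 499, 73]) cube([91, 23, 1143]);
translate([1217, 499, 73]) cube([91, 23, 1143]);
translate([1337, 499, 73]) cube([91, 23, 1143]);
translate([1457, 499, 73]) cube([91, 23, 1143]);
translate([1577, 499, 73]) cube([91, 23, 1143]);
translate([1697, 499, 73]) cube([91, 23, 1143]);
translate([1817, 499, 73]) cube([91, 23, 1143]);
translate([1937, 499, 73]) cube([91, 23, 1143]);


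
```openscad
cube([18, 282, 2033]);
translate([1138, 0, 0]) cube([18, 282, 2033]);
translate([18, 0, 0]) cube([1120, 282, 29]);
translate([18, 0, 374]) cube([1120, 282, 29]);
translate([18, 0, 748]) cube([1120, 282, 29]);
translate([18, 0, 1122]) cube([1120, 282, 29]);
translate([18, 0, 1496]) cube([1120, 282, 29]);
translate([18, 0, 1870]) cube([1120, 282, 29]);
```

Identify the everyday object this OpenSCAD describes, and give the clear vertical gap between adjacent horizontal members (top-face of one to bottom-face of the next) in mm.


A bookshelf. The clear shelf gap is 345 mm.

Two tall side panels with 6 horizontal boards between them — a bookshelf. The first two shelf undersides are at z = 0 and z = 374; with shelf thickness 29, the clear gap is 374 − 0 − 29 = 345 mm.


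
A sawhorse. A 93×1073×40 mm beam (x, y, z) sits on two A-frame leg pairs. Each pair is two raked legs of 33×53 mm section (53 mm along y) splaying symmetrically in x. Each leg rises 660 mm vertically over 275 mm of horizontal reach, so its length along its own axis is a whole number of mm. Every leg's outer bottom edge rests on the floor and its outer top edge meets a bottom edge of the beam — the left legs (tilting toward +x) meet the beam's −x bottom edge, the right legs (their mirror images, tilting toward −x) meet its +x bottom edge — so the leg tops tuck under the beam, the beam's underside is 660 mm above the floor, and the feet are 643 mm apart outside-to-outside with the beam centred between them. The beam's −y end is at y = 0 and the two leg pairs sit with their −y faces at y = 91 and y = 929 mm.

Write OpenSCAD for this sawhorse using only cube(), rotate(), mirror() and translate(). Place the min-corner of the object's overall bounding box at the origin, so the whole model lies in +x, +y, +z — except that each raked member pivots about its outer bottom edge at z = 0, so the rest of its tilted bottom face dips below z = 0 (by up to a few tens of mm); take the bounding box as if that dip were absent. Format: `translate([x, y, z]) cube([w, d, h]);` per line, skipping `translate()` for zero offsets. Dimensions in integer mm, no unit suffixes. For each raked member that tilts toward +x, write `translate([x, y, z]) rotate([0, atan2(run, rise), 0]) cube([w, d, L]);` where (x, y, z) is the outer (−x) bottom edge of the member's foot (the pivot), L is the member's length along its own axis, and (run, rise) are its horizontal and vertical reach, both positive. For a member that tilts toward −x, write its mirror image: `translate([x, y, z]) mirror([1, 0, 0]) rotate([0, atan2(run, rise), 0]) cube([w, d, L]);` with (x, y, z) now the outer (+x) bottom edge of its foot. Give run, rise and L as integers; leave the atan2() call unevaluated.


// leg length = √(275² + 660²) = 715
// right-leg outer foot x = 2·275 + 93 = 643
// beam min-corner = (275, 0, 660)
translate([275, 0, 660]) cube([93, 1073, 40]);
translate([0, 91, 0]) rotate([0, atan2(275, 660), 0]) cube([33, 53, 715]);
translate([643, 91, 0]) mirror([1, 0, 0]) rotate([0, atan2(275, 660), 0]) cube([33, 53, 715]);
translate([0, 929, 0]) rotate([0, atan2(275, 660), 0]) cube([33, 53, 715]);
translate([643, 929, 0]) mirror([1, 0, 0]) rotate([0, atan2(275, 660), 0]) cube([33, 53, 715]);


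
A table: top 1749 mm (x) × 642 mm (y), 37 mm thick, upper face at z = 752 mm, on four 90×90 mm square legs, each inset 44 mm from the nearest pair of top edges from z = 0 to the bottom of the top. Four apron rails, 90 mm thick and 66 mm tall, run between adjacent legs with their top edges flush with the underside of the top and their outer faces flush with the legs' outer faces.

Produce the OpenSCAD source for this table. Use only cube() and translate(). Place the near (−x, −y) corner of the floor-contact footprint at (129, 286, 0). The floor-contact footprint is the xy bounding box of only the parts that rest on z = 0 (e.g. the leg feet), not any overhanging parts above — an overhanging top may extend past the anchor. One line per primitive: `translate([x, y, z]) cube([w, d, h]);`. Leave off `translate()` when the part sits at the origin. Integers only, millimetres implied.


translate([85, 242, 715]) cube([1749, 642, 37]);
translate([129, 286, 0]) cube([90, 90, 715]);
translate([1700, 286, 0]) cube([90, 90, 715]);
translate([129, 750, 0]) cube([90, 90, 715]);
translate([1700, 750, 0]) cube([90, 90, 715]);
translate([219, 286, 649]) cube([1481, 90, 66]);
translate([219, 750, 649]) cube([1481, 90, 66]);
translate([129, 376, 649]) cube([90, 374, 66]);
translate([1700, 376, 649]) cube([90, 374, 66]);


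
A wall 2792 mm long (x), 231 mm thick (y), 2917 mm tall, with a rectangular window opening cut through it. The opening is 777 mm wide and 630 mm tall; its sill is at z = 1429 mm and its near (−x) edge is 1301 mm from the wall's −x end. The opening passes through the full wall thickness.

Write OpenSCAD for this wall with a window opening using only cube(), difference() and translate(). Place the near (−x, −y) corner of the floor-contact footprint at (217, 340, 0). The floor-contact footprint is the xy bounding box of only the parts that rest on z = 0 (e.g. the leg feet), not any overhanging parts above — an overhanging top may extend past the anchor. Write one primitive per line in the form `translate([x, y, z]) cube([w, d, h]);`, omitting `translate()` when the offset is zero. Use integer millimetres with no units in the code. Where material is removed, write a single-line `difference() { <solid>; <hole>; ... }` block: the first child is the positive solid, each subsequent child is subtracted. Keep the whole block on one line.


difference() { translate([217, 340, 0]) cube([2792, 231, 2917]); translate([1518, 340, 1429]) cube([777, 231, 630]); }


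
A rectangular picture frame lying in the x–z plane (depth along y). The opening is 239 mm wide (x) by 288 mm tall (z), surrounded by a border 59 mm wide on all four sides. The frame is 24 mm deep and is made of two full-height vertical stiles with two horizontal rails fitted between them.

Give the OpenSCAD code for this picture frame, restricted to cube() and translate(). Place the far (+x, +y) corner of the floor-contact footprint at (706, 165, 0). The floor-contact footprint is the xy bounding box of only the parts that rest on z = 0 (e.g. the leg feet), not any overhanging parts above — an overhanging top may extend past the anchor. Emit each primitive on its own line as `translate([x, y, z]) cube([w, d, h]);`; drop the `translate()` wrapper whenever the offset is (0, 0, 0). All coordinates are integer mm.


translate([349, 141, 0]) cube([59, 24, 406]);
translate([647, 141, 0]) cube([59, 24, 406]);
translate([408, 141, 0]) cube([239, 24, 59]);
translate([408, 141, 347]) cube([239, 24, 59]);


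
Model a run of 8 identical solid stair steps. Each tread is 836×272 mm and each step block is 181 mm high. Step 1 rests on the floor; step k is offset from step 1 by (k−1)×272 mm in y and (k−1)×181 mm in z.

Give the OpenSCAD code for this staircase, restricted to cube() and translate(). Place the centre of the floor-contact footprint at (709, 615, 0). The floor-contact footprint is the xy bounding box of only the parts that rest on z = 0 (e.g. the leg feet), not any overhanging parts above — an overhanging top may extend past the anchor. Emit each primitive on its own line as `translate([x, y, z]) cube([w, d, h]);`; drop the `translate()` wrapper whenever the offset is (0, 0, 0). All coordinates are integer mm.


translate([291, 479, 0]) cube([836, 272, 181]);
translate([291, 751, 181]) cube([836, 272, 181]);
translate([291, 1023, 362]) cube([836, 272, 181]);
translate([291, 1295, 543]) cube([836, 272, 181]);
translate([291, 1567, 724]) cube([836, 272, 181]);
translate([291, 1839, 905]) cube([836, 272, 181]);
translate([291, 2111, 1086]) cube([836, 272, 181]);
translate([291, 2383, 1267]) cube([836, 272, 181]);


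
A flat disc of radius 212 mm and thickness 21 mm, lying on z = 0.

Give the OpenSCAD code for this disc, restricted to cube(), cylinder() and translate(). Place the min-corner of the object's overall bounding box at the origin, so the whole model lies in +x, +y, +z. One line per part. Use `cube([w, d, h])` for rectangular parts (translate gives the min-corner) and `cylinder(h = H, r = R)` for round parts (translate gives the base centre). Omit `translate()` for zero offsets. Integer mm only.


translate([212, 212, 0]) cylinder(h = 21, r = 212);


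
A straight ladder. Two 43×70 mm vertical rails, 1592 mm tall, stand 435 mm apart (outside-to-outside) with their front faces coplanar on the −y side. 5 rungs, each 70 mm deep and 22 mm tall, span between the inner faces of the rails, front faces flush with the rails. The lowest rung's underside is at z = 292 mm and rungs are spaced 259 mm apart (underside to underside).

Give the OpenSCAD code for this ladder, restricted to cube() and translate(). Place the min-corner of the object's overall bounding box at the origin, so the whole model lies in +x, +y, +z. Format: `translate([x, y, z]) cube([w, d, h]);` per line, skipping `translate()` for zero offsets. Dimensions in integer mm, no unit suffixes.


// rung span = 435 - 2*43 = 349
// rung[k] z = 292 + k*259
cube([43, 70, 1592]);
translate([392, 0, 0]) cube([43, 70, 1592]);
translate([43, 0, 292]) cube([349, 70, 22]);
translate([43, 0, 551]) cube([349, 70, 22]);
translate([43, 0, 810]) cube([349, 70, 22]);
translate([43, 0, 1069]) cube([349, 70, 22]);
translate([43, 0, 1328]) cube([349, 70, 22]);


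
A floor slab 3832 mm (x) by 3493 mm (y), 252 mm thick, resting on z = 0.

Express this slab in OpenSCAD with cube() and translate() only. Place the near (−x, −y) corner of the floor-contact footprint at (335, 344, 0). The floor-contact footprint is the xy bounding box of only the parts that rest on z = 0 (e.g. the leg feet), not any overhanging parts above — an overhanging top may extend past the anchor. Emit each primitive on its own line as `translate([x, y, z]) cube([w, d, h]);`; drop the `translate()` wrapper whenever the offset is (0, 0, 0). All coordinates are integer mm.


translate([335, 344, 0]) cube([3832, 3493, 252]);
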